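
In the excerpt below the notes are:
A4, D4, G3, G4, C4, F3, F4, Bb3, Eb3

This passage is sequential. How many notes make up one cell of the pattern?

3

There are 9 notes; a 3-note unit gives 3 cells:
A4 D4 G3 | G4 C4 F3 | F4 Bb3 Eb3
Every group is a transposition down a 2nd of the one before; no shorter unit works.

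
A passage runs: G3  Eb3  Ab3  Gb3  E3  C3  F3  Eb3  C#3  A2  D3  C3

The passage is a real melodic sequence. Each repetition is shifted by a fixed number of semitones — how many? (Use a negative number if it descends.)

-3

The 4-note cells begin on G3, E3, C#3 — each down a 3rd from the last.
G3→E3 is 52 − 55 = -3 semitones.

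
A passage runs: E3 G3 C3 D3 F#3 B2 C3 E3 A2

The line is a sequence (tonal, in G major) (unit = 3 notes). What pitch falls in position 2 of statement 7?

With 3-note cells, note 2 of each statement runs G3, F#3, E3.
Carrying that down a 2nd forward: D3 → C3 → B2 → A2.

A2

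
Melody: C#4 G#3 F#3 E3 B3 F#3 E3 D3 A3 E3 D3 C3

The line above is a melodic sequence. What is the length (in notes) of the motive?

Try groups of 4 (3 cells in 12 notes):
C#4 G#3 F#3 E3 | B3 F#3 E3 D3 | A3 E3 D3 C3
Every group is a transposition down a 2nd of the one before; no shorter unit works.

4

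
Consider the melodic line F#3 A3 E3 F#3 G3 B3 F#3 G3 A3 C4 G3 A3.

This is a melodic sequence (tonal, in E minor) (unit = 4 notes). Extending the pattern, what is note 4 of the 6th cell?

D4

With 4-note cells, note 4 of each statement runs F#3, G3, A3.
Each moves up a 2nd. Continuing: B3 → C4 → D4.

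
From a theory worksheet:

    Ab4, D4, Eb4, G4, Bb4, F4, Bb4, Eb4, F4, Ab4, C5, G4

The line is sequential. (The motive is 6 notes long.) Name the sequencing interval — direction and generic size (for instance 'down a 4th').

With a 6-note motive the entries are Ab4, Bb4, each up a 2nd from the previous.
From Ab4 to Bb4: up a 2nd.

up a 2nd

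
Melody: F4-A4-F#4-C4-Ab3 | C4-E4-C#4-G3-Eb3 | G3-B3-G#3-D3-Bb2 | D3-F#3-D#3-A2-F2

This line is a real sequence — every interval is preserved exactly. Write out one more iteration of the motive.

A2 C#3 A#2 E2 C2

Taking 5-note groups, the heads are F4, C4, G3, D3: the pattern moves down a 4th.
Statement 5 starts on A2 and keeps the same exact contour: A2 C#3 A#2 E2 C2.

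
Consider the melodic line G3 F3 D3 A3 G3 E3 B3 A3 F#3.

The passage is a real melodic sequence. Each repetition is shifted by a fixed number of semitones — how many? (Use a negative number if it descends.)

The 3-note cells begin on G3, A3, B3 — each up a 2nd from the last.
G3 to A3 spans +2 semitones.

2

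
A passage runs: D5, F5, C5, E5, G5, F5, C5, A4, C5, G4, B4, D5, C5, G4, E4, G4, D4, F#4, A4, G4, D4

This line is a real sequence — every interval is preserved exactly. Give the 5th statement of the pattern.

F#3 A3 E3 G#3 B3 A3 E3

The 7-note cells begin on D5, A4, E4 — each down a 4th from the last.
Extending down a 4th: B3 → F#3.
So cell 5 is F#3 A3 E3 G#3 B3 A3 E3.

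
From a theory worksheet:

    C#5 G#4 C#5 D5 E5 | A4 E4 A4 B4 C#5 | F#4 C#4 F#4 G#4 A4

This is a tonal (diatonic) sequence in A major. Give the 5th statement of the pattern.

With a 5-note motive the entries are C#5, A4, F#4, each down a 3rd from the previous.
Continuing the starts: D4 → B3.
So cell 5 is B3 F#3 B3 C#4 D4.

B3 F#3 B3 C#4 D4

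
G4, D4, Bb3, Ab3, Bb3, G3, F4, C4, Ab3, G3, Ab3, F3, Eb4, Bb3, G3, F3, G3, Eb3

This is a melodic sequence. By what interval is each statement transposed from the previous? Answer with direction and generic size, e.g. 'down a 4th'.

With a 6-note motive the entries are G4, F4, Eb4, each down a 2nd from the previous.
From G4 to F4: down a 2nd.

down a 2nd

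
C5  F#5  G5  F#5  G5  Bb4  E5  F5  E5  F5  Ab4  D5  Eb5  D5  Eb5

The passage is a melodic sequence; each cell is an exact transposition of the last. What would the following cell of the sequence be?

Gb4 C5 Db5 C5 Db5

With a 5-note motive the entries are C5, Bb4, Ab4, each down a 2nd from the previous.
Statement 4 starts on Gb4 and keeps the same exact contour: Gb4 C5 Db5 C5 Db5.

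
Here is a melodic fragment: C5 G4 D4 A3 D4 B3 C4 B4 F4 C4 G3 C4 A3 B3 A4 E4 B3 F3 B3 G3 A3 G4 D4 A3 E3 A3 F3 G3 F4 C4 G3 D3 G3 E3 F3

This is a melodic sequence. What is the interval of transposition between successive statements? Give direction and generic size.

Unit = 7 notes; the statements start on C5, B4, A4, G4, F4, moving down a 2nd each time.
From C5 to B4: down a 2nd.

down a 2nd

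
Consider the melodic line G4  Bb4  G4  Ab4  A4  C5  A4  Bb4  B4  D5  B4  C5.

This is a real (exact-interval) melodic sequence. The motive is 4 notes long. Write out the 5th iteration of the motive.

Unit = 4 notes; the statements start on G4, A4, B4, moving up a 2nd each time.
Extending up a 2nd: C#5 → D#5.
So cell 5 is D#5 F#5 D#5 E5.

D#5 F#5 D#5 E5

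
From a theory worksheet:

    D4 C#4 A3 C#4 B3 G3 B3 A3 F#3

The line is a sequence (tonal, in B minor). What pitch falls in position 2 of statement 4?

With 3-note cells, note 2 of each statement runs C#4, B3, A3.
From A3, down a 2nd gives G3.

G3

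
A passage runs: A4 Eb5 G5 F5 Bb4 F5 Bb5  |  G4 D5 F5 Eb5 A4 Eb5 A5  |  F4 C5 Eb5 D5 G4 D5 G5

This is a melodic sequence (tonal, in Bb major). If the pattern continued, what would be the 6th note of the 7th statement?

G4

With 7-note cells, note 6 of each statement runs F5, Eb5, D5.
Carrying that down a 2nd forward: C5 → Bb4 → A4 → G4.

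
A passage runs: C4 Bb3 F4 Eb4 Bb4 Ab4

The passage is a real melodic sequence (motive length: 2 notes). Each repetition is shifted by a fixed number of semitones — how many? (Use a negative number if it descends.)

The 2-note cells begin on C4, F4, Bb4 — each up a 4th from the last.
C4 to F4 spans +5 semitones.

5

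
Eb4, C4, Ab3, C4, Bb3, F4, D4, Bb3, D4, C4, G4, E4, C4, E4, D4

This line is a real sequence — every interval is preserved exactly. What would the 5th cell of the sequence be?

Taking 5-note groups, the heads are Eb4, F4, G4: the pattern moves up a 2nd.
Continuing the starts: A4 → B4.
So cell 5 is B4 G#4 E4 G#4 F#4.

B4 G#4 E4 G#4 F#4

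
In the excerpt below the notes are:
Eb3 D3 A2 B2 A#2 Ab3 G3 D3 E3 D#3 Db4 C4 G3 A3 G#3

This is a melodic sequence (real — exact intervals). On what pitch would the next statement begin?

With a 5-note motive the entries are Eb3, Ab3, Db4, each up a 4th from the previous.
The next head, up a 4th from Db4, is Gb4.

Gb4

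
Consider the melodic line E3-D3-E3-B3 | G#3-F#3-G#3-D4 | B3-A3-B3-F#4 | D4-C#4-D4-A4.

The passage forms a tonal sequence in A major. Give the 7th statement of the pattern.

Unit = 4 notes; the statements start on E3, G#3, B3, D4, moving up a 3rd each time.
Continuing the starts: F#4 → A4 → C#5.
Statement 7 starts on C#5 and keeps the same diatonic contour: C#5 B4 C#5 G#5.

C#5 B4 C#5 G#5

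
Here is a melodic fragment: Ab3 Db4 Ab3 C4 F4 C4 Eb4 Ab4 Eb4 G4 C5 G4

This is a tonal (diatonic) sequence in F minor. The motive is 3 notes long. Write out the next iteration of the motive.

Bb4 Eb5 Bb4

With a 3-note motive the entries are Ab3, C4, Eb4, G4, each up a 3rd from the previous.
So cell 5 is Bb4 Eb5 Bb4.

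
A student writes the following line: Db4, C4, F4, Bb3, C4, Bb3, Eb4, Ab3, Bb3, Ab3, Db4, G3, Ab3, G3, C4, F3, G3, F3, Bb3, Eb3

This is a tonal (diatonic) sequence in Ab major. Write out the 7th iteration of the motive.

Eb3 Db3 G3 C3

Unit = 4 notes; the statements start on Db4, C4, Bb3, Ab3, G3, moving down a 2nd each time.
Continuing the starts: F3 → Eb3.
Statement 7 starts on Eb3 and keeps the same diatonic contour: Eb3 Db3 G3 C3.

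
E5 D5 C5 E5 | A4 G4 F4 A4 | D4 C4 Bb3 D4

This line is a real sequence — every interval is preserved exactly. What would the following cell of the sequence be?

G3 F3 Eb3 G3

The 4-note cells begin on E5, A4, D4 — each down a 5th from the last.
Statement 4 starts on G3 and keeps the same exact contour: G3 F3 Eb3 G3.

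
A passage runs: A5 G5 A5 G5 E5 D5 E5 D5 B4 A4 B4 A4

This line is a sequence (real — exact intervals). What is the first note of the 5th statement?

Unit = 4 notes; the statements start on A5, E5, B4, moving down a 4th each time.
Continuing: F#4 → C#4. Statement 5 starts on C#4.

C#4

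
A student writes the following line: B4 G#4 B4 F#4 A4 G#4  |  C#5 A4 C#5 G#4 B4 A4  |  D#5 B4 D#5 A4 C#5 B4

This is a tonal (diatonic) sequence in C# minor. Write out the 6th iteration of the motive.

G#5 E5 G#5 D#5 F#5 E5

Taking 6-note groups, the heads are B4, C#5, D#5: the pattern moves up a 2nd.
Carrying on: E5 → F#5 → G#5.
Statement 6 starts on G#5 and keeps the same diatonic contour: G#5 E5 G#5 D#5 F#5 E5.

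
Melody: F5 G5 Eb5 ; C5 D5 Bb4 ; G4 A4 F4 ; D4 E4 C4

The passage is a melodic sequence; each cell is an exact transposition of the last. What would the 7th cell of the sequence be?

With a 3-note motive the entries are F5, C5, G4, D4, each down a 4th from the previous.
Continuing the starts: A3 → E3 → B2.
Statement 7 starts on B2 and keeps the same exact contour: B2 C#3 A2.

B2 C#3 A2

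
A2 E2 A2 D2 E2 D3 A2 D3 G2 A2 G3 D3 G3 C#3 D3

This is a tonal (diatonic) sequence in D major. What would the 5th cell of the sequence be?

With a 5-note motive the entries are A2, D3, G3, each up a 4th from the previous.
Continuing the starts: C#4 → F#4.
Statement 5 starts on F#4 and keeps the same diatonic contour: F#4 C#4 F#4 B3 C#4.

F#4 C#4 F#4 B3 C#4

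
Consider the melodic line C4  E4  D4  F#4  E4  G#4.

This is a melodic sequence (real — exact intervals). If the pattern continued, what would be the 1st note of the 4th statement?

F#4

The unit is 2 notes. Position-1 pitches of the 3 shown cells: C4, D4, E4.
One more up a 2nd gives F#4.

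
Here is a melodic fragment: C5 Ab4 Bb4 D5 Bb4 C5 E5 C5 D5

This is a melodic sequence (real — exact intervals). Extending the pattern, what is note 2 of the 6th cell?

F#5

With 3-note cells, note 2 of each statement runs Ab4, Bb4, C5.
Each moves up a 2nd. Continuing: D5 → E5 → F#5.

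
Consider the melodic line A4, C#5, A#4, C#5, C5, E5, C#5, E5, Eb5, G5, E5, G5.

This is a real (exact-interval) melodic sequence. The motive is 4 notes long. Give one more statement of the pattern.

With a 4-note motive the entries are A4, C5, Eb5, each up a 3rd from the previous.
Statement 4 starts on Gb5 and keeps the same exact contour: Gb5 Bb5 G5 Bb5.

Gb5 Bb5 G5 Bb5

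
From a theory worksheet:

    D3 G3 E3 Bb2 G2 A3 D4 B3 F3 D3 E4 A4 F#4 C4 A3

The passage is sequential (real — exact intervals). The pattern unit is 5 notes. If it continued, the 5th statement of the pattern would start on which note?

Taking 5-note groups, the heads are D3, A3, E4: the pattern moves up a 5th.
Extending the heads up a 5th: B4 → F#5.

F#5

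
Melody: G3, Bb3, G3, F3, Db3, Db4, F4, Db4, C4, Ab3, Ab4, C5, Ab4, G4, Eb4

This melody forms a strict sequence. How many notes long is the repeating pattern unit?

5

15 notes total. Splitting into 3 groups of 5:
G3 Bb3 G3 F3 Db3 | Db4 F4 Db4 C4 Ab3 | Ab4 C5 Ab4 G4 Eb4
Each cell is the previous one up a 5th — so the unit is 5 notes.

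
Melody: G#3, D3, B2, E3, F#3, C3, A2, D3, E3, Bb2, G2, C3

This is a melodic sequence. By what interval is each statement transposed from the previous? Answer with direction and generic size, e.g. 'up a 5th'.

Taking 4-note groups, the heads are G#3, F#3, E3: the pattern moves down a 2nd.
G#3 to F#3 is down a 2nd.

down a 2nd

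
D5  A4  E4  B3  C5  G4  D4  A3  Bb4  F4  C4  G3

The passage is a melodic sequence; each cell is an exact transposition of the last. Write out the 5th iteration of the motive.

With a 4-note motive the entries are D5, C5, Bb4, each down a 2nd from the previous.
Extending down a 2nd: Ab4 → Gb4.
From Gb4 the exact shape gives Gb4 Db4 Ab3 Eb3.

Gb4 Db4 Ab3 Eb3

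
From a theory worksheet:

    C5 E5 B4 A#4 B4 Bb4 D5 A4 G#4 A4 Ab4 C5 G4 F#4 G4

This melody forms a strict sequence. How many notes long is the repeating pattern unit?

15 notes total. Splitting into 3 groups of 5:
C5 E5 B4 A#4 B4 | Bb4 D5 A4 G#4 A4 | Ab4 C5 G4 F#4 G4
Each cell is the previous one down a 2nd — so the unit is 5 notes.

5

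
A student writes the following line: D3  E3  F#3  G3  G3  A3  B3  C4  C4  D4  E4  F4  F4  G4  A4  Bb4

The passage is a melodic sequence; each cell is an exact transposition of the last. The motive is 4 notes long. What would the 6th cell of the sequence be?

The 4-note cells begin on D3, G3, C4, F4 — each up a 4th from the last.
Carrying on: Bb4 → Eb5.
From Eb5 the exact shape gives Eb5 F5 G5 Ab5.

Eb5 F5 G5 Ab5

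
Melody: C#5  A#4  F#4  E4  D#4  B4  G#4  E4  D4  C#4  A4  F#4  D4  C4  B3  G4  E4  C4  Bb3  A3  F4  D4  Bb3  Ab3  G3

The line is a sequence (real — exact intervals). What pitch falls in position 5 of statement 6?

F3

The unit is 5 notes. Position-5 pitches of the 5 shown cells: D#4, C#4, B3, A3, G3.
Each moves down a 2nd; the next is F3.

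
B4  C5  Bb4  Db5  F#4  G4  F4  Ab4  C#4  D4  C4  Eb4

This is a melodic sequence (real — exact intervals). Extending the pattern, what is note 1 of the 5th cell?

D#3

The unit is 4 notes. Position-1 pitches of the 3 shown cells: B4, F#4, C#4.
Extending down a 4th: G#3 → D#3.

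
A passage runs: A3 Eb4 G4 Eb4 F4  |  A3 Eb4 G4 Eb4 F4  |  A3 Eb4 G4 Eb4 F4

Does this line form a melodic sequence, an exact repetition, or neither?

Each 5-note cell is identical (A3 Eb4 G4 Eb4 F4), restated at the same pitch.

repetition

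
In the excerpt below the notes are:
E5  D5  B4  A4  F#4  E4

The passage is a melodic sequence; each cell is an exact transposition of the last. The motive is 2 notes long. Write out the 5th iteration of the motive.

G#3 F#3

Taking 2-note groups, the heads are E5, B4, F#4: the pattern moves down a 4th.
Continuing the starts: C#4 → G#3.
So cell 5 is G#3 F#3.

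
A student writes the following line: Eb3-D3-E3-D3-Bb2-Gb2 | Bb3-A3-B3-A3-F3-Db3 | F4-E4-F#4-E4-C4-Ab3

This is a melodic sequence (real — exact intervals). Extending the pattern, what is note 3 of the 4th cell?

The unit is 6 notes. Position-3 pitches of the 3 shown cells: E3, B3, F#4.
Each moves up a 5th; the next is C#5.

C#5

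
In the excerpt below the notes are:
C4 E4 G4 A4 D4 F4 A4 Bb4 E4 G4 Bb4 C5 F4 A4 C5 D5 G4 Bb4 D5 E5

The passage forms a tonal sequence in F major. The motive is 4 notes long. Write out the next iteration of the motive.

A4 C5 E5 F5

Taking 4-note groups, the heads are C4, D4, E4, F4, G4: the pattern moves up a 2nd.
From A4 the diatonic shape gives A4 C5 E5 F5.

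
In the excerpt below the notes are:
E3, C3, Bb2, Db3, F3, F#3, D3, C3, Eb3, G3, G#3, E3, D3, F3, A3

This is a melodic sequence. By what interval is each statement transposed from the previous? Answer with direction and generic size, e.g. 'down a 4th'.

up a 2nd

With a 5-note motive the entries are E3, F#3, G#3, each up a 2nd from the previous.
From E3 to F#3: up a 2nd.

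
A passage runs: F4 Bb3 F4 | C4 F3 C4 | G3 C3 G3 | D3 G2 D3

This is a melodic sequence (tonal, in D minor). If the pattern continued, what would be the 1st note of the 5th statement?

A2

With 3-note cells, note 1 of each statement runs F4, C4, G3, D3.
From D3, down a 4th gives A2.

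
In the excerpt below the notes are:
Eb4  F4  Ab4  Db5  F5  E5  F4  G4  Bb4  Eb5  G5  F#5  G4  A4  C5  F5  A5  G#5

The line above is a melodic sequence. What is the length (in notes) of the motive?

6

Try groups of 6 (3 cells in 18 notes):
Eb4 F4 Ab4 Db5 F5 E5 | F4 G4 Bb4 Eb5 G5 F#5 | G4 A4 C5 F5 A5 G#5
That's a consistent up a 2nd shift per cell, and no other grouping gives one.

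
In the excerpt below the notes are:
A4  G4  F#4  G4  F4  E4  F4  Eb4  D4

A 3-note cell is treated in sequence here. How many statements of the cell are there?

3

9 notes in groups of 3 gives 9/3 = 3 statements.
Starts: A4, G4, F4 — each down a 2nd.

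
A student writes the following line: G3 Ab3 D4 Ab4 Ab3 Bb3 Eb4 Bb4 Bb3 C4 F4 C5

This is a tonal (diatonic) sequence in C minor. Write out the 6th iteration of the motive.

Eb4 F4 Bb4 F5

The 4-note cells begin on G3, Ab3, Bb3 — each up a 2nd from the last.
Carrying on: C4 → D4 → Eb4.
From Eb4 the diatonic shape gives Eb4 F4 Bb4 F5.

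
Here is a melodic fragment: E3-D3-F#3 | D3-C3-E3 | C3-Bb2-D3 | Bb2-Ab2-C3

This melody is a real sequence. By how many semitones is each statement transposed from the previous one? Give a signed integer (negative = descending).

The 3-note cells begin on E3, D3, C3, Bb2 — each down a 2nd from the last.
E3 to D3 spans -2 semitones.

-2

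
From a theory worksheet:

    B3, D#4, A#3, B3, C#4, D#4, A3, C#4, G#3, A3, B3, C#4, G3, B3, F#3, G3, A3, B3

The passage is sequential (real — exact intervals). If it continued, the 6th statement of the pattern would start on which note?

Db3

Taking 6-note groups, the heads are B3, A3, G3: the pattern moves down a 2nd.
Continuing: F3 → Eb3 → Db3. Statement 6 starts on Db3.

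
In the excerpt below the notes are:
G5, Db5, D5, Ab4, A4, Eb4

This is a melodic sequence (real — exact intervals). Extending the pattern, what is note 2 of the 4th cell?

Grouping in 2s, the 2nd note of each cell is Db5, Ab4, Eb4.
One more down a 4th gives Bb3.

Bb3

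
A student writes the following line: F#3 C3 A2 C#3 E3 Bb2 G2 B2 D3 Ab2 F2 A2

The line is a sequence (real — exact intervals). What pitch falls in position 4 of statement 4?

With 4-note cells, note 4 of each statement runs C#3, B2, A2.
Each moves down a 2nd; the next is G2.

G2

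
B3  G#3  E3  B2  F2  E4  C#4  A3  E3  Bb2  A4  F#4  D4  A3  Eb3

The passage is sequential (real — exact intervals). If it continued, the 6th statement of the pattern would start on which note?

C6

Unit = 5 notes; the statements start on B3, E4, A4, moving up a 4th each time.
Extending the heads up a 4th: D5 → G5 → C6.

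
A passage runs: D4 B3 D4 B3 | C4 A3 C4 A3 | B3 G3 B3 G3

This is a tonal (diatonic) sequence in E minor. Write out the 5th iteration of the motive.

The 4-note cells begin on D4, C4, B3 — each down a 2nd from the last.
Extending down a 2nd: A3 → G3.
Statement 5 starts on G3 and keeps the same diatonic contour: G3 E3 G3 E3.

G3 E3 G3 E3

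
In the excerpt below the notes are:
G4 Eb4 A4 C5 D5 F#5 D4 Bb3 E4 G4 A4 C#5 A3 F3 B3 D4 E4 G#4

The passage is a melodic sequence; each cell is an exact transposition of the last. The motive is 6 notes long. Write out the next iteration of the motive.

E3 C3 F#3 A3 B3 D#4

Unit = 6 notes; the statements start on G4, D4, A3, moving down a 4th each time.
So cell 4 is E3 C3 F#3 A3 B3 D#4.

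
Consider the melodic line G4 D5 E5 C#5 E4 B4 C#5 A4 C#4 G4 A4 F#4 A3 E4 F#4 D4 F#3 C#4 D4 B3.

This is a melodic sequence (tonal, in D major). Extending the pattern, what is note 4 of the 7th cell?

E3

Grouping in 4s, the 4th note of each cell is C#5, A4, F#4, D4, B3.
Extending down a 3rd: G3 → E3.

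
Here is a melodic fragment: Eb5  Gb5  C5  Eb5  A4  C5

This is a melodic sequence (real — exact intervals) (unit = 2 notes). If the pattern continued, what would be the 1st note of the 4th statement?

With 2-note cells, note 1 of each statement runs Eb5, C5, A4.
From A4, down a 3rd gives F#4.

F#4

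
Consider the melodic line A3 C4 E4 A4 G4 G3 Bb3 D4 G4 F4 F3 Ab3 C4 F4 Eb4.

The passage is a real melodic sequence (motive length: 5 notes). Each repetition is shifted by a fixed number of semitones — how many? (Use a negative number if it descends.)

Unit = 5 notes; the statements start on A3, G3, F3, moving down a 2nd each time.
A3 to G3 spans -2 semitones.

-2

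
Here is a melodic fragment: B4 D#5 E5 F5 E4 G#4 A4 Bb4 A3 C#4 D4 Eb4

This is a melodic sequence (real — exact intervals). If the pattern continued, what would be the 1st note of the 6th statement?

C2

The unit is 4 notes. Position-1 pitches of the 3 shown cells: B4, E4, A3.
Each moves down a 5th. Continuing: D3 → G2 → C2.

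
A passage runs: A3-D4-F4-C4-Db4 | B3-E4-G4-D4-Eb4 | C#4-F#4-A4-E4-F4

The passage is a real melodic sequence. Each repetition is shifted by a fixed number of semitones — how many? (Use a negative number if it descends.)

The 5-note cells begin on A3, B3, C#4 — each up a 2nd from the last.
Counting half-steps from A3 to B3: 2.

2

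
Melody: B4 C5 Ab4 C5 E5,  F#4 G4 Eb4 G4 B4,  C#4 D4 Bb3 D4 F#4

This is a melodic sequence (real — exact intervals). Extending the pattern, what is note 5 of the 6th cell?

D#3

The unit is 5 notes. Position-5 pitches of the 3 shown cells: E5, B4, F#4.
Carrying that down a 4th forward: C#4 → G#3 → D#3.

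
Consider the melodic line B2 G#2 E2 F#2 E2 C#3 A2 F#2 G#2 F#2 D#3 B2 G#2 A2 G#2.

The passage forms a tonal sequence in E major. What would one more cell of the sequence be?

E3 C#3 A2 B2 A2

With a 5-note motive the entries are B2, C#3, D#3, each up a 2nd from the previous.
From E3 the diatonic shape gives E3 C#3 A2 B2 A2.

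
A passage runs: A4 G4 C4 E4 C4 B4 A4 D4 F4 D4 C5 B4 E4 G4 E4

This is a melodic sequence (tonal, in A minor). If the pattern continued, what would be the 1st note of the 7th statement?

With 5-note cells, note 1 of each statement runs A4, B4, C5.
Each moves up a 2nd. Continuing: D5 → E5 → F5 → G5.

G5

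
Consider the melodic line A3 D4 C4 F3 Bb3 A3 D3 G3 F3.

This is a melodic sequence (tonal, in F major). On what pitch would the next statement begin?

The 3-note cells begin on A3, F3, D3 — each down a 3rd from the last.
One more step down a 3rd gives Bb2.

Bb2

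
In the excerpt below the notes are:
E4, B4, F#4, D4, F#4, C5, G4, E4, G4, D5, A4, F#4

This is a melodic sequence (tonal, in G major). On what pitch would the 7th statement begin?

D5

Unit = 4 notes; the statements start on E4, F#4, G4, moving up a 2nd each time.
Continuing: A4 → B4 → C5 → D5. Statement 7 starts on D5.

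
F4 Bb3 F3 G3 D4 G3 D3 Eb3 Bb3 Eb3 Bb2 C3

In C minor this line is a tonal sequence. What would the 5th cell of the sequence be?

Taking 4-note groups, the heads are F4, D4, Bb3: the pattern moves down a 3rd.
Carrying on: G3 → Eb3.
So cell 5 is Eb3 Ab2 Eb2 F2.

Eb3 Ab2 Eb2 F2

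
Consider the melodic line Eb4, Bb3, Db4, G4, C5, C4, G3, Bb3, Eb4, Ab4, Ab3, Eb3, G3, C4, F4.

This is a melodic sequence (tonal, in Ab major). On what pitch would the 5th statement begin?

With a 5-note motive the entries are Eb4, C4, Ab3, each down a 3rd from the previous.
Extending the heads down a 3rd: F3 → Db3.

Db3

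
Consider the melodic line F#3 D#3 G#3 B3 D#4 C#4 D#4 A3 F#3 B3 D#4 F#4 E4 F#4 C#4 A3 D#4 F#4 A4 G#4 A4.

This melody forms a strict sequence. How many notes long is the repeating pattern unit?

7

21 notes total. Splitting into 3 groups of 7:
F#3 D#3 G#3 B3 D#4 C#4 D#4 | A3 F#3 B3 D#4 F#4 E4 F#4 | C#4 A3 D#4 F#4 A4 G#4 A4
Every group is a transposition up a 3rd of the one before; no shorter unit works.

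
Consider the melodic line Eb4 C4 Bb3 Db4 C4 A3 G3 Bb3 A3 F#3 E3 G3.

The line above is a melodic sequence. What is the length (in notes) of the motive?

There are 12 notes; a 4-note unit gives 3 cells:
Eb4 C4 Bb3 Db4 | C4 A3 G3 Bb3 | A3 F#3 E3 G3
Each cell is the previous one down a 3rd — so the unit is 4 notes.

4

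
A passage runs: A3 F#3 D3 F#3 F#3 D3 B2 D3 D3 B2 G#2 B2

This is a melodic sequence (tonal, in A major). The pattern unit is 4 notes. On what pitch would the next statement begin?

With a 4-note motive the entries are A3, F#3, D3, each down a 3rd from the previous.
The next head, down a 3rd from D3, is B2.

B2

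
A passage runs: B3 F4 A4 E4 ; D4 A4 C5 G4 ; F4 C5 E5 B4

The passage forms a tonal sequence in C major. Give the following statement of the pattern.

A4 E5 G5 D5

Unit = 4 notes; the statements start on B3, D4, F4, moving up a 3rd each time.
From A4 the diatonic shape gives A4 E5 G5 D5.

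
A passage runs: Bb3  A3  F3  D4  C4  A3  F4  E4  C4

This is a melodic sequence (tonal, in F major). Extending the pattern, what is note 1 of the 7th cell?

G5

The unit is 3 notes. Position-1 pitches of the 3 shown cells: Bb3, D4, F4.
Carrying that up a 3rd forward: A4 → C5 → E5 → G5.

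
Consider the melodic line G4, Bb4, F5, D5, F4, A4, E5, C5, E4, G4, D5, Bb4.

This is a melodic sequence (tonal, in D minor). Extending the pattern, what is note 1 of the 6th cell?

The unit is 4 notes. Position-1 pitches of the 3 shown cells: G4, F4, E4.
Carrying that down a 2nd forward: D4 → C4 → Bb3.

Bb3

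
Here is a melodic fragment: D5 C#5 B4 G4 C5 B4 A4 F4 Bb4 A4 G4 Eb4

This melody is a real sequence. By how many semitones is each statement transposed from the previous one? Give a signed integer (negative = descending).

-2

The 4-note cells begin on D5, C5, Bb4 — each down a 2nd from the last.
D5 to C5 spans -2 semitones.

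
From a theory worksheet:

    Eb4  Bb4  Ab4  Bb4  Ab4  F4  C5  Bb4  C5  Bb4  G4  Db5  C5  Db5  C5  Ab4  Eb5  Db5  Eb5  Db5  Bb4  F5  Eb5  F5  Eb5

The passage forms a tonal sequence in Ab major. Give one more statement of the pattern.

The 5-note cells begin on Eb4, F4, G4, Ab4, Bb4 — each up a 2nd from the last.
Statement 6 starts on C5 and keeps the same diatonic contour: C5 G5 F5 G5 F5.

C5 G5 F5 G5 F5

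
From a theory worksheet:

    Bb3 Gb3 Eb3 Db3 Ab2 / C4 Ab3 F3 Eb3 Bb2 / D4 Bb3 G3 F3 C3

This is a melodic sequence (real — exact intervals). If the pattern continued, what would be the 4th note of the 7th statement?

C#4

With 5-note cells, note 4 of each statement runs Db3, Eb3, F3.
Carrying that up a 2nd forward: G3 → A3 → B3 → C#4.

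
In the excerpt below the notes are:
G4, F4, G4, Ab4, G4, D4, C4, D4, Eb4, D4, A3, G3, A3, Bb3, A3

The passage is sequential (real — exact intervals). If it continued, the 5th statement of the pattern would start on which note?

With a 5-note motive the entries are G4, D4, A3, each down a 4th from the previous.
Extending the heads down a 4th: E3 → B2.

B2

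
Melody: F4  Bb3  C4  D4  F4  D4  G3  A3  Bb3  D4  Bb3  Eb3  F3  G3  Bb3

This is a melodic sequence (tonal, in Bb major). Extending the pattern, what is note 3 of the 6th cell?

With 5-note cells, note 3 of each statement runs C4, A3, F3.
Carrying that down a 3rd forward: D3 → Bb2 → G2.

G2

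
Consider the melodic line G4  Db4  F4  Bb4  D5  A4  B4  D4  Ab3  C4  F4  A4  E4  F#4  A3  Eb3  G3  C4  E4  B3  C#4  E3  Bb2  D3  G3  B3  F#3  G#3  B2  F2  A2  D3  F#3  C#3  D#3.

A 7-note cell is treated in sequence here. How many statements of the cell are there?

5

35 notes in groups of 7 gives 35/7 = 5 statements.
Starts: G4, D4, A3, E3, B2 — each down a 4th.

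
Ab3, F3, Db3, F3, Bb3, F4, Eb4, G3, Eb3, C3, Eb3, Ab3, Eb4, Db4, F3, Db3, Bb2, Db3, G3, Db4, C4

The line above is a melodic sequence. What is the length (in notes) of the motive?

21 notes total. Splitting into 3 groups of 7:
Ab3 F3 Db3 F3 Bb3 F4 Eb4 | G3 Eb3 C3 Eb3 Ab3 Eb4 Db4 | F3 Db3 Bb2 Db3 G3 Db4 C4
Every group is a transposition down a 2nd of the one before; no shorter unit works.

7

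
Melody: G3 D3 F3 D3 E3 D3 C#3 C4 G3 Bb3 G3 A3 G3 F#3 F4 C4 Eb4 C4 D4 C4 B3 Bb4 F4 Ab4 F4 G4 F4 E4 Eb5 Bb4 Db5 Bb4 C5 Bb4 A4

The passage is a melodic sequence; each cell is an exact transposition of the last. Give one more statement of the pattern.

Ab5 Eb5 Gb5 Eb5 F5 Eb5 D5

With a 7-note motive the entries are G3, C4, F4, Bb4, Eb5, each up a 4th from the previous.
From Ab5 the exact shape gives Ab5 Eb5 Gb5 Eb5 F5 Eb5 D5.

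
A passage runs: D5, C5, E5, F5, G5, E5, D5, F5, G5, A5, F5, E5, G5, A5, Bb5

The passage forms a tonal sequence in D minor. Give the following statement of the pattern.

With a 5-note motive the entries are D5, E5, F5, each up a 2nd from the previous.
Statement 4 starts on G5 and keeps the same diatonic contour: G5 F5 A5 Bb5 C6.

G5 F5 A5 Bb5 C6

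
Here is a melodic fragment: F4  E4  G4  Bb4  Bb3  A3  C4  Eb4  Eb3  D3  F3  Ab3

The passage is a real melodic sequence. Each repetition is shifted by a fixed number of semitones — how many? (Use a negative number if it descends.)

-7

The 4-note cells begin on F4, Bb3, Eb3 — each down a 5th from the last.
F4→Bb3 is 58 − 65 = -7 semitones.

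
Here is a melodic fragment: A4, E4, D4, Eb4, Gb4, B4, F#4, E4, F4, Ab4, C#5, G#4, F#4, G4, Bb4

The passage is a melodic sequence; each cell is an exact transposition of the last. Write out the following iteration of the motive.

With a 5-note motive the entries are A4, B4, C#5, each up a 2nd from the previous.
From D#5 the exact shape gives D#5 A#4 G#4 A4 C5.

D#5 A#4 G#4 A4 C5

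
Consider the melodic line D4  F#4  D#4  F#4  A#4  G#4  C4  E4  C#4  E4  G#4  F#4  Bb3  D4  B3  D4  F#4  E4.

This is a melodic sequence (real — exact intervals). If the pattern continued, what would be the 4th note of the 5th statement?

Bb3

The unit is 6 notes. Position-4 pitches of the 3 shown cells: F#4, E4, D4.
Carrying that down a 2nd forward: C4 → Bb3.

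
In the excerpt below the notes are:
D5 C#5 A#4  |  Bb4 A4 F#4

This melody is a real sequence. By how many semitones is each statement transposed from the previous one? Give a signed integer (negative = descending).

-4

Taking 3-note groups, the heads are D5, Bb4: the pattern moves down a 3rd.
Counting half-steps from D5 to Bb4: -4.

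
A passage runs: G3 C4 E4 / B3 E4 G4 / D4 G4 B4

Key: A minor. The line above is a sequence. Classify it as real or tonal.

Every note is diatonic to A minor.
Cell 1 has +4 semitones from note 2 to 3, but cell 2 has +3 — the interval quality changes while the contour stays the same, which is the hallmark of a tonal sequence.

tonal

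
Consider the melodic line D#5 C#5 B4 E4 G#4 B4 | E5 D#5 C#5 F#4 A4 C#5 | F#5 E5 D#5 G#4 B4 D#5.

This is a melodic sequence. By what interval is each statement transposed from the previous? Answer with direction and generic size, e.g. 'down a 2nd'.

With a 6-note motive the entries are D#5, E5, F#5, each up a 2nd from the previous.
From D#5 to E5: up a 2nd.

up a 2nd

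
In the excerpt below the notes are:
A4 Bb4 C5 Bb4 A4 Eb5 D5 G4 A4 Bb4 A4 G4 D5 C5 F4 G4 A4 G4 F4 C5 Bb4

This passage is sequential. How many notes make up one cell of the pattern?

7

Try groups of 7 (3 cells in 21 notes):
A4 Bb4 C5 Bb4 A4 Eb5 D5 | G4 A4 Bb4 A4 G4 D5 C5 | F4 G4 A4 G4 F4 C5 Bb4
Every group is a transposition down a 2nd of the one before; no shorter unit works.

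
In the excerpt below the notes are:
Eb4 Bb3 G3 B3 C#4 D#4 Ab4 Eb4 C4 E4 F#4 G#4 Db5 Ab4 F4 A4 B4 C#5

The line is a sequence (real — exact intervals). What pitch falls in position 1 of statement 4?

Gb5

Grouping in 6s, the 1st note of each cell is Eb4, Ab4, Db5.
One more up a 4th gives Gb5.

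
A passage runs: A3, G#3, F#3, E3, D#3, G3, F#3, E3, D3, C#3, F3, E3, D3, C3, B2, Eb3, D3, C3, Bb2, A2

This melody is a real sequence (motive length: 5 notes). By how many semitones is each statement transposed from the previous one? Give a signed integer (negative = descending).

The 5-note cells begin on A3, G3, F3, Eb3 — each down a 2nd from the last.
A3 to G3 spans -2 semitones.

-2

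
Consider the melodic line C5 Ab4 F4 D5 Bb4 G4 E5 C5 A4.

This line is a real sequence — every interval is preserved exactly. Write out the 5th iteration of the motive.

G#5 E5 C#5

Unit = 3 notes; the statements start on C5, D5, E5, moving up a 2nd each time.
Carrying on: F#5 → G#5.
So cell 5 is G#5 E5 C#5.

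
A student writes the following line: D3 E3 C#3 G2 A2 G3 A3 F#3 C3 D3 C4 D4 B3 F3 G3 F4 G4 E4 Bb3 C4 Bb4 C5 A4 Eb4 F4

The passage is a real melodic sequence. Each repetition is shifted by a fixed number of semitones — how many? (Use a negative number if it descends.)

The 5-note cells begin on D3, G3, C4, F4, Bb4 — each up a 4th from the last.
Counting half-steps from D3 to G3: 5.

5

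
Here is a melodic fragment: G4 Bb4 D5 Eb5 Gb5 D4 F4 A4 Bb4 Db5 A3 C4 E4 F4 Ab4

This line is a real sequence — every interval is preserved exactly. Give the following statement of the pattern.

With a 5-note motive the entries are G4, D4, A3, each down a 4th from the previous.
Statement 4 starts on E3 and keeps the same exact contour: E3 G3 B3 C4 Eb4.

E3 G3 B3 C4 Eb4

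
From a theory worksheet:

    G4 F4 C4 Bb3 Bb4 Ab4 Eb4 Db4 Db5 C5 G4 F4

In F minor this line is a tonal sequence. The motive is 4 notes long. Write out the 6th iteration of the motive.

The 4-note cells begin on G4, Bb4, Db5 — each up a 3rd from the last.
Carrying on: F5 → Ab5 → C6.
Statement 6 starts on C6 and keeps the same diatonic contour: C6 Bb5 F5 Eb5.

C6 Bb5 F5 Eb5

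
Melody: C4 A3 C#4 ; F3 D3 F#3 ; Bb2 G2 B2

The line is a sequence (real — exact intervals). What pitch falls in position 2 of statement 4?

C2

The unit is 3 notes. Position-2 pitches of the 3 shown cells: A3, D3, G2.
One more down a 5th gives C2.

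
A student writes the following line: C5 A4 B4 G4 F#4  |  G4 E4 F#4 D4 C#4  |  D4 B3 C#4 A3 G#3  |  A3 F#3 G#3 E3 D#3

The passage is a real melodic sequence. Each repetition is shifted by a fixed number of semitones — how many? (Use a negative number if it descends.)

-5

Taking 5-note groups, the heads are C5, G4, D4, A3: the pattern moves down a 4th.
C5 to G4 spans -5 semitones.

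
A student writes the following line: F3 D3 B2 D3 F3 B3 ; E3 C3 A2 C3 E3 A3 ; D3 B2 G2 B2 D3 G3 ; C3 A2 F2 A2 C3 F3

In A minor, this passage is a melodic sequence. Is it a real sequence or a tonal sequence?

Every note is diatonic to A minor.
Cell 1 has -3 semitones from note 1 to 2, but cell 2 has -4 — the interval quality changes while the contour stays the same, which is the hallmark of a tonal sequence.

tonal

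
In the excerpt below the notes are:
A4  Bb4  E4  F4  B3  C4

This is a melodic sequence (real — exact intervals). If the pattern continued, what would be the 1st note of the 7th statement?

The unit is 2 notes. Position-1 pitches of the 3 shown cells: A4, E4, B3.
Carrying that down a 4th forward: F#3 → C#3 → G#2 → D#2.

D#2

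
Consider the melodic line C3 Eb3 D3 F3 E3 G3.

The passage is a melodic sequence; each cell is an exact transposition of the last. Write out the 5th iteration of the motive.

With a 2-note motive the entries are C3, D3, E3, each up a 2nd from the previous.
Continuing the starts: F#3 → G#3.
So cell 5 is G#3 B3.

G#3 B3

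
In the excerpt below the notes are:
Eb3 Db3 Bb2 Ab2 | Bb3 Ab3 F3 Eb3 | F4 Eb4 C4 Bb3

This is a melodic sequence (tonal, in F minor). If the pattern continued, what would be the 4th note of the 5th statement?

C5

With 4-note cells, note 4 of each statement runs Ab2, Eb3, Bb3.
Extending up a 5th: F4 → C5.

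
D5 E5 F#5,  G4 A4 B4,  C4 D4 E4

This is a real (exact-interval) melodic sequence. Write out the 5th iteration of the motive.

Unit = 3 notes; the statements start on D5, G4, C4, moving down a 5th each time.
Carrying on: F3 → Bb2.
Statement 5 starts on Bb2 and keeps the same exact contour: Bb2 C3 D3.

Bb2 C3 D3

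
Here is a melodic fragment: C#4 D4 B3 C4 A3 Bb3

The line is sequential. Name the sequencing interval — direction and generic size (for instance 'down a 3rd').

down a 2nd

Unit = 2 notes; the statements start on C#4, B3, A3, moving down a 2nd each time.
From C#4 to B3: down a 2nd.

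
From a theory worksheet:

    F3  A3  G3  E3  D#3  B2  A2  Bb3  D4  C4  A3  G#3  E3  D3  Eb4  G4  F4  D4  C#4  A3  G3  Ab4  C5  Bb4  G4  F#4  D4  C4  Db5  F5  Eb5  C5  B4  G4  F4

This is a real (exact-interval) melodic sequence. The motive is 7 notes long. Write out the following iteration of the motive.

Unit = 7 notes; the statements start on F3, Bb3, Eb4, Ab4, Db5, moving up a 4th each time.
So cell 6 is Gb5 Bb5 Ab5 F5 E5 C5 Bb4.

Gb5 Bb5 Ab5 F5 E5 C5 Bb4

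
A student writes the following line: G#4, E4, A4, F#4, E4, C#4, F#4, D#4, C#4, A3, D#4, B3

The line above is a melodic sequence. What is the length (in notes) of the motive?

4

12 notes total. Splitting into 3 groups of 4:
G#4 E4 A4 F#4 | E4 C#4 F#4 D#4 | C#4 A3 D#4 B3
Each cell is the previous one down a 3rd — so the unit is 4 notes.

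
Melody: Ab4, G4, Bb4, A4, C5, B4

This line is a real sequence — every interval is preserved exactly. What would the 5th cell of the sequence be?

E5 D#5

Taking 2-note groups, the heads are Ab4, Bb4, C5: the pattern moves up a 2nd.
Extending up a 2nd: D5 → E5.
So cell 5 is E5 D#5.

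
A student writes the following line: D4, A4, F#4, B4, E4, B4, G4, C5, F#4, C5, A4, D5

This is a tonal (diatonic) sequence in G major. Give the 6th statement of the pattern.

B4 F#5 D5 G5

The 4-note cells begin on D4, E4, F#4 — each up a 2nd from the last.
Carrying on: G4 → A4 → B4.
Statement 6 starts on B4 and keeps the same diatonic contour: B4 F#5 D5 G5.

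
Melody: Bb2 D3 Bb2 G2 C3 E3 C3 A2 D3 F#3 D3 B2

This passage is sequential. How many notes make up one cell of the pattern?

4

There are 12 notes; a 4-note unit gives 3 cells:
Bb2 D3 Bb2 G2 | C3 E3 C3 A2 | D3 F#3 D3 B2
Every group is a transposition up a 2nd of the one before; no shorter unit works.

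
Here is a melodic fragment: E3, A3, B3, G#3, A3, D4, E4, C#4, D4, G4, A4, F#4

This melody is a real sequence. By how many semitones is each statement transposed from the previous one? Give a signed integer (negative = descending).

5

The 4-note cells begin on E3, A3, D4 — each up a 4th from the last.
E3→A3 is 57 − 52 = 5 semitones.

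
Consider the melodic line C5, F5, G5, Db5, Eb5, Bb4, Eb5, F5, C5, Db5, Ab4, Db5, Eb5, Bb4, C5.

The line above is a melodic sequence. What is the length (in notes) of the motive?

5

15 notes total. Splitting into 3 groups of 5:
C5 F5 G5 Db5 Eb5 | Bb4 Eb5 F5 C5 Db5 | Ab4 Db5 Eb5 Bb4 C5
Each cell is the previous one down a 2nd — so the unit is 5 notes.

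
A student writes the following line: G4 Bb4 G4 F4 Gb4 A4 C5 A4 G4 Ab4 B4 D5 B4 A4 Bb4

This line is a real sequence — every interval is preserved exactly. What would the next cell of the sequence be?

Unit = 5 notes; the statements start on G4, A4, B4, moving up a 2nd each time.
Statement 4 starts on C#5 and keeps the same exact contour: C#5 E5 C#5 B4 C5.

C#5 E5 C#5 B4 C5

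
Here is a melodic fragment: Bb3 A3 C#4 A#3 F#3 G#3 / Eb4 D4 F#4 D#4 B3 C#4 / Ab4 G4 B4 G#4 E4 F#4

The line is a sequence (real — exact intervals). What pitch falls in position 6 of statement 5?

E5

Grouping in 6s, the 6th note of each cell is G#3, C#4, F#4.
Extending up a 4th: B4 → E5.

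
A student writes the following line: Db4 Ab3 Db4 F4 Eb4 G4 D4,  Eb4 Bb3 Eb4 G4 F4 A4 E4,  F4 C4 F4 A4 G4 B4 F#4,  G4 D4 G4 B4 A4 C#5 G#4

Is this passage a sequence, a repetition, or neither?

Each 7-note cell is the previous one transposed up a 2nd.

sequence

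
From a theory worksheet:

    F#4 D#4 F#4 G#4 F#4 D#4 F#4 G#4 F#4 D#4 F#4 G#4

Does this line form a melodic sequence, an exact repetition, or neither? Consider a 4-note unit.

repetition

Each 4-note cell is identical (F#4 D#4 F#4 G#4), restated at the same pitch.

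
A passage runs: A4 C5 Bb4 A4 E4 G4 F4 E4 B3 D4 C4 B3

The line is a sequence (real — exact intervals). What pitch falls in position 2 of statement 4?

With 4-note cells, note 2 of each statement runs C5, G4, D4.
One more down a 4th gives A3.

A3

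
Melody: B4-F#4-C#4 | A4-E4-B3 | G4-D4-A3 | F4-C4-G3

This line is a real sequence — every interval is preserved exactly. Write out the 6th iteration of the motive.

Db4 Ab3 Eb3

Unit = 3 notes; the statements start on B4, A4, G4, F4, moving down a 2nd each time.
Continuing the starts: Eb4 → Db4.
Statement 6 starts on Db4 and keeps the same exact contour: Db4 Ab3 Eb3.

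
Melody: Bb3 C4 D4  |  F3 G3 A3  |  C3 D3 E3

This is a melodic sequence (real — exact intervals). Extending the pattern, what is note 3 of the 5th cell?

Grouping in 3s, the 3rd note of each cell is D4, A3, E3.
Carrying that down a 4th forward: B2 → F#2.

F#2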